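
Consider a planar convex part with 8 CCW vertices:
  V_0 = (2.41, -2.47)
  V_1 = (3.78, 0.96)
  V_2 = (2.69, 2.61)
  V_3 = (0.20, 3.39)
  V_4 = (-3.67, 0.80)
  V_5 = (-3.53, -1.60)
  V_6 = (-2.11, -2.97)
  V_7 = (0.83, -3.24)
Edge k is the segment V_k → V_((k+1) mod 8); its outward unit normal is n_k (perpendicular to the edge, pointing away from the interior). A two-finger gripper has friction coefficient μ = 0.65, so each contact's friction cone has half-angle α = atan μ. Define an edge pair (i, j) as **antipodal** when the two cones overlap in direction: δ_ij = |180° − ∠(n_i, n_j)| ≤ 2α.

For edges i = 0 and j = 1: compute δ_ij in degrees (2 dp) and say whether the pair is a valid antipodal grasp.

α = atan 0.65 = 33.02°;  2α = 66.05°
edge 0: e_0 = (+1.37, +3.43);  n_0 = (+0.9287, -0.3709)
edge 1: e_1 = (-1.09, +1.65);  n_1 = (+0.8344, +0.5512)
∠(n_0, n_1) = 55.22°
δ = |180° − 55.22°| = 124.78°
124.78° > 2α = 66.05°  →  invalid

δ = 124.78°, invalid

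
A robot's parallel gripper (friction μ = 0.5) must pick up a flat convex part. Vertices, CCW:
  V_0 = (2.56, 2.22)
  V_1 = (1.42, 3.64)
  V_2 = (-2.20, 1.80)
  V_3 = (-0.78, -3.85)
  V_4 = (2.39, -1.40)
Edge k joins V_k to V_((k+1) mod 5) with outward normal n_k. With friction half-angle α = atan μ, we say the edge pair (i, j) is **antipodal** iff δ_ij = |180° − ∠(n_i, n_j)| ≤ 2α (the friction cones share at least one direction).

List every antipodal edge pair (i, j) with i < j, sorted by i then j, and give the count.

α = atan 0.5 = 26.57°;  2α = 53.13°
n_0 = (+0.7798, +0.6260)
n_1 = (-0.4531, +0.8915)
n_2 = (-0.9698, -0.2437)
n_3 = (+0.6115, -0.7912)
n_4 = (+0.9989, -0.0469)
  (0,1): δ = 101.81°  ·
  (0,2): δ = 24.65°  ✓
  (0,3): δ = 88.94°  ·
  (0,4): δ = 138.55°  ·
  (1,2): δ = 102.84°  ·
  (1,3): δ = 10.76°  ✓
  (1,4): δ = 60.37°  ·
  (2,3): δ = 66.41°  ·
  (2,4): δ = 16.80°  ✓
  (3,4): δ = 130.39°  ·
antipodal pairs: 3

count = 3; pairs: (0,2), (1,3), (2,4)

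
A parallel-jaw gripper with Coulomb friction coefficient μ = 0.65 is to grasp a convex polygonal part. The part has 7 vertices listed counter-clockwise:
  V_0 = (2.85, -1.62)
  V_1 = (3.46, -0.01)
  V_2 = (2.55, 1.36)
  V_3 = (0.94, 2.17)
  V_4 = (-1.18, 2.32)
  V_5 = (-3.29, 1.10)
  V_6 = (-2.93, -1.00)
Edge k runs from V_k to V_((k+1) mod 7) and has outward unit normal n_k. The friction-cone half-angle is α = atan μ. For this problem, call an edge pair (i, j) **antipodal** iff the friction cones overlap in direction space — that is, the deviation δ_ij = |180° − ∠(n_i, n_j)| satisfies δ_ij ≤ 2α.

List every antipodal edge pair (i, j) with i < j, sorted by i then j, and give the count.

count = 8; pairs: (0,4), (0,5), (1,5), (1,6), (2,5), (2,6), (3,6), (4,6)

α = atan 0.65 = 33.02°;  2α = 66.05°
n_0 = (+0.9351, -0.3543)
n_1 = (+0.8330, +0.5533)
n_2 = (+0.4494, +0.8933)
n_3 = (+0.0706, +0.9975)
n_4 = (-0.5006, +0.8657)
n_5 = (-0.9856, -0.1690)
n_6 = (-0.1067, -0.9943)
  (0,1): δ = 125.66°  ·
  (0,2): δ = 95.96°  ·
  (0,3): δ = 73.30°  ·
  (0,4): δ = 39.21°  ✓
  (0,5): δ = 30.48°  ✓
  (0,6): δ = 104.63°  ·
  (1,2): δ = 150.30°  ·
  (1,3): δ = 127.64°  ·
  (1,4): δ = 93.56°  ·
  (1,5): δ = 23.87°  ✓
  (1,6): δ = 50.28°  ✓
  (2,3): δ = 157.34°  ·
  (2,4): δ = 123.26°  ·
  (2,5): δ = 53.57°  ✓
  (2,6): δ = 20.58°  ✓
  (3,4): δ = 145.92°  ·
  (3,5): δ = 76.23°  ·
  (3,6): δ = 2.08°  ✓
  (4,5): δ = 110.31°  ·
  (4,6): δ = 36.16°  ✓
  (5,6): δ = 105.85°  ·
antipodal pairs: 8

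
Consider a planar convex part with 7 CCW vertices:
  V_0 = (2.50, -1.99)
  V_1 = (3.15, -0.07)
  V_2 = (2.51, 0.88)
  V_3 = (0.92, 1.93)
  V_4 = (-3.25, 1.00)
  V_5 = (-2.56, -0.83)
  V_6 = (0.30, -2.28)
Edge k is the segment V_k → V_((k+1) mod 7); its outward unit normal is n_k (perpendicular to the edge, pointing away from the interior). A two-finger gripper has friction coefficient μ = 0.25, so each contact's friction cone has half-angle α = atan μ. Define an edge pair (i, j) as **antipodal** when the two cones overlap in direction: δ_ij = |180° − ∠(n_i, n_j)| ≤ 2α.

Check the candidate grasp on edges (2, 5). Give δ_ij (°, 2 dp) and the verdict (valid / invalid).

δ = 6.56°, valid

α = atan 0.25 = 14.04°;  2α = 28.07°
edge 2: e_2 = (-1.59, +1.05);  n_2 = (+0.5511, +0.8345)
edge 5: e_5 = (+2.86, -1.45);  n_5 = (-0.4522, -0.8919)
∠(n_2, n_5) = 173.44°
δ = |180° − 173.44°| = 6.56°
6.56° ≤ 2α = 28.07°  →  valid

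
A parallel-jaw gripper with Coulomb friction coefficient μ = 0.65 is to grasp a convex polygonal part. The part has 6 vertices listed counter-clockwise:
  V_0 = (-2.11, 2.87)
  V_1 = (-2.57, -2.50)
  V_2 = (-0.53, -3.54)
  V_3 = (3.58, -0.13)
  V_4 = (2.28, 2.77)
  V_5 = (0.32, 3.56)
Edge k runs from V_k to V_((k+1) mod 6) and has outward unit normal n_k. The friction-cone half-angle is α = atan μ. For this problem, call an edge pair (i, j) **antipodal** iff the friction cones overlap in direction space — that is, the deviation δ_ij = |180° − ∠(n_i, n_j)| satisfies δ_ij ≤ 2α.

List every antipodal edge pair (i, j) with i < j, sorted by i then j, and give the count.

α = atan 0.65 = 33.02°;  2α = 66.05°
n_0 = (-0.9964, +0.0853)
n_1 = (-0.4542, -0.8909)
n_2 = (+0.6385, -0.7696)
n_3 = (+0.9125, +0.4091)
n_4 = (+0.3738, +0.9275)
n_5 = (-0.2732, +0.9620)
  (0,1): δ = 112.12°  ·
  (0,2): δ = 45.42°  ✓
  (0,3): δ = 29.04°  ✓
  (0,4): δ = 72.94°  ·
  (0,5): δ = 110.75°  ·
  (1,2): δ = 113.31°  ·
  (1,3): δ = 38.84°  ✓
  (1,4): δ = 5.06°  ✓
  (1,5): δ = 42.86°  ✓
  (2,3): δ = 105.54°  ·
  (2,4): δ = 61.63°  ✓
  (2,5): δ = 23.83°  ✓
  (3,4): δ = 136.10°  ·
  (3,5): δ = 98.29°  ·
  (4,5): δ = 142.20°  ·
antipodal pairs: 7

count = 7; pairs: (0,2), (0,3), (1,3), (1,4), (1,5), (2,4), (2,5)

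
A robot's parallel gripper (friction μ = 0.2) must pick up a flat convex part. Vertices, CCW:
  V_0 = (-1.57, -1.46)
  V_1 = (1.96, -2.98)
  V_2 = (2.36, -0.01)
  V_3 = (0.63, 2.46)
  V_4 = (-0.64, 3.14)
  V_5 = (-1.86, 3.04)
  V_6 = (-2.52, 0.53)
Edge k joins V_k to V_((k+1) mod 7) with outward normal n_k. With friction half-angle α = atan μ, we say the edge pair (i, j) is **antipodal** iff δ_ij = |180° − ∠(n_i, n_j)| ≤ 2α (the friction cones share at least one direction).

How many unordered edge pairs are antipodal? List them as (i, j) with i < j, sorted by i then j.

count = 3; pairs: (0,3), (1,5), (2,6)

α = atan 0.2 = 11.31°;  2α = 22.62°
n_0 = (-0.3955, -0.9185)
n_1 = (+0.9911, -0.1335)
n_2 = (+0.8191, +0.5737)
n_3 = (+0.4720, +0.8816)
n_4 = (-0.0817, +0.9967)
n_5 = (-0.9671, +0.2543)
n_6 = (-0.9024, -0.4308)
  (0,1): δ = 74.37°  ·
  (0,2): δ = 31.70°  ·
  (0,3): δ = 4.87°  ✓
  (0,4): δ = 27.98°  ·
  (0,5): δ = 98.56°  ·
  (0,6): δ = 138.82°  ·
  (1,2): δ = 137.32°  ·
  (1,3): δ = 110.50°  ·
  (1,4): δ = 77.64°  ·
  (1,5): δ = 7.06°  ✓
  (1,6): δ = 33.19°  ·
  (2,3): δ = 153.17°  ·
  (2,4): δ = 120.32°  ·
  (2,5): δ = 49.74°  ·
  (2,6): δ = 9.49°  ✓
  (3,4): δ = 147.15°  ·
  (3,5): δ = 76.57°  ·
  (3,6): δ = 36.31°  ·
  (4,5): δ = 109.42°  ·
  (4,6): δ = 69.17°  ·
  (5,6): δ = 139.75°  ·
antipodal pairs: 3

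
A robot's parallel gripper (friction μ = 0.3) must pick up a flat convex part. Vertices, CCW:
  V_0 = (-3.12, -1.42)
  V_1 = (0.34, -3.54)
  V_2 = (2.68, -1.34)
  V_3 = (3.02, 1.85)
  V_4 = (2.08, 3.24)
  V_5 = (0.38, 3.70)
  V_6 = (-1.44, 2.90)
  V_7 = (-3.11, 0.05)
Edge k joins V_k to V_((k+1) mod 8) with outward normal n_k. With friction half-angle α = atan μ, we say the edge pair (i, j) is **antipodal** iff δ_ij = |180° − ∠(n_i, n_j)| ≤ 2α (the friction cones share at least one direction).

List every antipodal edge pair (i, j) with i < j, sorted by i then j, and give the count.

count = 6; pairs: (0,3), (0,4), (1,5), (1,6), (2,6), (2,7)

α = atan 0.3 = 16.70°;  2α = 33.40°
n_0 = (-0.5224, -0.8527)
n_1 = (+0.6850, -0.7286)
n_2 = (+0.9944, -0.1060)
n_3 = (+0.8284, +0.5602)
n_4 = (+0.2612, +0.9653)
n_5 = (-0.4024, +0.9155)
n_6 = (-0.8628, +0.5056)
n_7 = (-1.0000, +0.0068)
  (0,1): δ = 105.27°  ·
  (0,2): δ = 64.59°  ·
  (0,3): δ = 24.43°  ✓
  (0,4): δ = 16.36°  ✓
  (0,5): δ = 55.22°  ·
  (0,6): δ = 91.13°  ·
  (0,7): δ = 121.11°  ·
  (1,2): δ = 139.32°  ·
  (1,3): δ = 99.16°  ·
  (1,4): δ = 58.37°  ·
  (1,5): δ = 19.51°  ✓
  (1,6): δ = 16.40°  ✓
  (1,7): δ = 46.38°  ·
  (2,3): δ = 139.85°  ·
  (2,4): δ = 99.06°  ·
  (2,5): δ = 60.19°  ·
  (2,6): δ = 24.29°  ✓
  (2,7): δ = 5.69°  ✓
  (3,4): δ = 139.21°  ·
  (3,5): δ = 100.34°  ·
  (3,6): δ = 64.44°  ·
  (3,7): δ = 34.46°  ·
  (4,5): δ = 141.13°  ·
  (4,6): δ = 105.23°  ·
  (4,7): δ = 75.25°  ·
  (5,6): δ = 144.10°  ·
  (5,7): δ = 114.12°  ·
  (6,7): δ = 150.02°  ·
antipodal pairs: 6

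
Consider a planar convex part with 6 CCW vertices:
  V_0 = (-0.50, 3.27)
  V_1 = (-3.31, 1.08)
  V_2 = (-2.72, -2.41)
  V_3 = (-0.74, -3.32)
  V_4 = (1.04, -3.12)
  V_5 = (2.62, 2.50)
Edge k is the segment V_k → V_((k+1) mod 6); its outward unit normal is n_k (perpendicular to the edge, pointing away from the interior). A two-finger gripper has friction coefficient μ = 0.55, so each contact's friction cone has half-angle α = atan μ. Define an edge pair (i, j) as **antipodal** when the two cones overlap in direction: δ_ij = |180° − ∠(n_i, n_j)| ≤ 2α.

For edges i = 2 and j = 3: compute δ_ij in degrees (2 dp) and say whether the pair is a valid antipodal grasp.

α = atan 0.55 = 28.81°;  2α = 57.62°
edge 2: e_2 = (+1.98, -0.91);  n_2 = (-0.4176, -0.9086)
edge 3: e_3 = (+1.78, +0.20);  n_3 = (+0.1117, -0.9937)
∠(n_2, n_3) = 31.09°
δ = |180° − 31.09°| = 148.91°
148.91° > 2α = 57.62°  →  invalid

δ = 148.91°, invalid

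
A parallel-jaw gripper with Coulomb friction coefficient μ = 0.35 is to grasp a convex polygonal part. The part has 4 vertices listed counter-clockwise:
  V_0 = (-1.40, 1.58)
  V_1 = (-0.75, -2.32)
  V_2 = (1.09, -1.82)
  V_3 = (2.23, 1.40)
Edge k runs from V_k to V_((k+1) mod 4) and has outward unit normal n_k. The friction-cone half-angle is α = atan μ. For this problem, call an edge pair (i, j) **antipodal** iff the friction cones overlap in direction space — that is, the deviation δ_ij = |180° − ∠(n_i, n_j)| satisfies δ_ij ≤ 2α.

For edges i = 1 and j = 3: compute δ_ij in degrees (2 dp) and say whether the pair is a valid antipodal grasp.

δ = 18.04°, valid

α = atan 0.35 = 19.29°;  2α = 38.58°
edge 1: e_1 = (+1.84, +0.50);  n_1 = (+0.2622, -0.9650)
edge 3: e_3 = (-3.63, +0.18);  n_3 = (+0.0495, +0.9988)
∠(n_1, n_3) = 161.96°
δ = |180° − 161.96°| = 18.04°
18.04° ≤ 2α = 38.58°  →  valid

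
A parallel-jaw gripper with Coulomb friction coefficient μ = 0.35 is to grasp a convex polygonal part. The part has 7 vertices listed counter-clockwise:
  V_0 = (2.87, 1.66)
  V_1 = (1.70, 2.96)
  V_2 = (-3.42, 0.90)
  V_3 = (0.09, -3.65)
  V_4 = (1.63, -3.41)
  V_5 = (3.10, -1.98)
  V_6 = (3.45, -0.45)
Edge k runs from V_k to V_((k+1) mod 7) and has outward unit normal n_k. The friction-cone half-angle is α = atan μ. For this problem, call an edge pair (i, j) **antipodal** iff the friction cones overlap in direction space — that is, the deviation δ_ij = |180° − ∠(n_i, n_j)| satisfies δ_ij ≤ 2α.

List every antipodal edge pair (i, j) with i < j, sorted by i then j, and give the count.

α = atan 0.35 = 19.29°;  2α = 38.58°
n_0 = (+0.7433, +0.6690)
n_1 = (-0.3733, +0.9277)
n_2 = (-0.7918, -0.6108)
n_3 = (+0.1540, -0.9881)
n_4 = (+0.6973, -0.7168)
n_5 = (+0.9748, -0.2230)
n_6 = (+0.9642, +0.2651)
  (0,1): δ = 110.07°  ·
  (0,2): δ = 4.34°  ✓
  (0,3): δ = 56.87°  ·
  (0,4): δ = 92.22°  ·
  (0,5): δ = 125.13°  ·
  (0,6): δ = 153.38°  ·
  (1,2): δ = 74.27°  ·
  (1,3): δ = 13.06°  ✓
  (1,4): δ = 22.29°  ✓
  (1,5): δ = 55.20°  ·
  (1,6): δ = 83.45°  ·
  (2,3): δ = 118.79°  ·
  (2,4): δ = 83.44°  ·
  (2,5): δ = 50.53°  ·
  (2,6): δ = 22.28°  ✓
  (3,4): δ = 144.65°  ·
  (3,5): δ = 111.74°  ·
  (3,6): δ = 83.49°  ·
  (4,5): δ = 147.09°  ·
  (4,6): δ = 118.84°  ·
  (5,6): δ = 151.74°  ·
antipodal pairs: 4

count = 4; pairs: (0,2), (1,3), (1,4), (2,6)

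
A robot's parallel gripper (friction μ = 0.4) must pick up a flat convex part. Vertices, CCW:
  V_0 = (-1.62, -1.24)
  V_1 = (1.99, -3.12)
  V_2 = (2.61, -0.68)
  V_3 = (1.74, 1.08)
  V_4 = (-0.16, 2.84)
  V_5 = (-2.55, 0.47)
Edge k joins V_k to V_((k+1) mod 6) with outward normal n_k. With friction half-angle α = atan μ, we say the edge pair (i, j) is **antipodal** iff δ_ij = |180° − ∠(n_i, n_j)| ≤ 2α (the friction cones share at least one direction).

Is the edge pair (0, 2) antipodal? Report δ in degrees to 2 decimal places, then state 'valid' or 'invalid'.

α = atan 0.4 = 21.80°;  2α = 43.60°
edge 0: e_0 = (+3.61, -1.88);  n_0 = (-0.4619, -0.8869)
edge 2: e_2 = (-0.87, +1.76);  n_2 = (+0.8965, +0.4431)
∠(n_0, n_2) = 143.81°
δ = |180° − 143.81°| = 36.19°
36.19° ≤ 2α = 43.60°  →  valid

δ = 36.19°, valid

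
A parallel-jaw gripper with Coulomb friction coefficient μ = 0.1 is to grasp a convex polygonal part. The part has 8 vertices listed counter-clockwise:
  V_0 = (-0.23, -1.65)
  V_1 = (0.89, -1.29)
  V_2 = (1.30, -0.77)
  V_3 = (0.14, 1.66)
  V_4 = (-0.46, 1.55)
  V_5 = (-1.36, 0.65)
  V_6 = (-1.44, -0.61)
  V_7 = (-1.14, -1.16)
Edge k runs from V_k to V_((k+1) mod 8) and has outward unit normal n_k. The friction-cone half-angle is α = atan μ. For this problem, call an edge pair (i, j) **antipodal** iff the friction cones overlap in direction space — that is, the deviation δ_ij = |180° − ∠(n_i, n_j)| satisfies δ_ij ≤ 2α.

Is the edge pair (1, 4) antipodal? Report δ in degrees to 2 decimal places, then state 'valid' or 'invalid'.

α = atan 0.1 = 5.71°;  2α = 11.42°
edge 1: e_1 = (+0.41, +0.52);  n_1 = (+0.7853, -0.6192)
edge 4: e_4 = (-0.90, -0.90);  n_4 = (-0.7071, +0.7071)
∠(n_1, n_4) = 173.25°
δ = |180° − 173.25°| = 6.75°
6.75° ≤ 2α = 11.42°  →  valid

δ = 6.75°, valid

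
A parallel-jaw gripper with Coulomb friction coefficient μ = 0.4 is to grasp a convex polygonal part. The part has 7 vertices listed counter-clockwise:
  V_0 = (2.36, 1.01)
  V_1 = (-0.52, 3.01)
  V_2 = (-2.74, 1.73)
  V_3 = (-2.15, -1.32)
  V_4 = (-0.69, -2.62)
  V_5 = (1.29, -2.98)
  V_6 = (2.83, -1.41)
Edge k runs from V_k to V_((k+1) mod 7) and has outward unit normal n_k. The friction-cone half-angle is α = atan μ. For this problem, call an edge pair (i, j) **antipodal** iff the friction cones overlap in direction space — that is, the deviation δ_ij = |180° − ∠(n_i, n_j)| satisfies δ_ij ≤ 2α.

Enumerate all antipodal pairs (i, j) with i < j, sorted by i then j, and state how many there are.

count = 6; pairs: (0,3), (0,4), (1,4), (1,5), (2,6), (3,6)

α = atan 0.4 = 21.80°;  2α = 43.60°
n_0 = (+0.5704, +0.8214)
n_1 = (-0.4995, +0.8663)
n_2 = (-0.9818, -0.1899)
n_3 = (-0.6650, -0.7468)
n_4 = (-0.1789, -0.9839)
n_5 = (+0.7139, -0.7003)
n_6 = (+0.9817, +0.1907)
  (0,1): δ = 115.26°  ·
  (0,2): δ = 44.27°  ·
  (0,3): δ = 6.90°  ✓
  (0,4): δ = 24.47°  ✓
  (0,5): δ = 80.33°  ·
  (0,6): δ = 135.77°  ·
  (1,2): δ = 109.02°  ·
  (1,3): δ = 71.65°  ·
  (1,4): δ = 40.27°  ✓
  (1,5): δ = 15.59°  ✓
  (1,6): δ = 71.02°  ·
  (2,3): δ = 142.63°  ·
  (2,4): δ = 111.25°  ·
  (2,5): δ = 55.40°  ·
  (2,6): δ = 0.04°  ✓
  (3,4): δ = 148.62°  ·
  (3,5): δ = 92.77°  ·
  (3,6): δ = 37.33°  ✓
  (4,5): δ = 124.14°  ·
  (4,6): δ = 68.70°  ·
  (5,6): δ = 124.56°  ·
antipodal pairs: 6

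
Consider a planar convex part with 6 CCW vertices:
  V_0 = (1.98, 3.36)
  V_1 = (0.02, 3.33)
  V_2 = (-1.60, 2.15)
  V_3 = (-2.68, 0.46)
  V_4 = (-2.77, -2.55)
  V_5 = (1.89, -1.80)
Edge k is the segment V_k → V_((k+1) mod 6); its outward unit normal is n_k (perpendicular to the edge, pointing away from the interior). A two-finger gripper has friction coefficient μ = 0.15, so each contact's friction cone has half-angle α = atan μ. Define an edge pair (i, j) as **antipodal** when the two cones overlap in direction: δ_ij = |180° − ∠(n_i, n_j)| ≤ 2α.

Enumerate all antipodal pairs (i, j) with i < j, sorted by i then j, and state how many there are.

count = 2; pairs: (0,4), (3,5)

α = atan 0.15 = 8.53°;  2α = 17.06°
n_0 = (-0.0153, +0.9999)
n_1 = (-0.5888, +0.8083)
n_2 = (-0.8426, +0.5385)
n_3 = (-0.9996, +0.0299)
n_4 = (+0.1589, -0.9873)
n_5 = (+0.9998, -0.0174)
  (0,1): δ = 144.81°  ·
  (0,2): δ = 123.46°  ·
  (0,3): δ = 92.59°  ·
  (0,4): δ = 8.27°  ✓
  (0,5): δ = 88.12°  ·
  (1,2): δ = 158.65°  ·
  (1,3): δ = 127.78°  ·
  (1,4): δ = 26.93°  ·
  (1,5): δ = 52.93°  ·
  (2,3): δ = 149.13°  ·
  (2,4): δ = 48.28°  ·
  (2,5): δ = 31.58°  ·
  (3,4): δ = 79.14°  ·
  (3,5): δ = 0.71°  ✓
  (4,5): δ = 100.14°  ·
antipodal pairs: 2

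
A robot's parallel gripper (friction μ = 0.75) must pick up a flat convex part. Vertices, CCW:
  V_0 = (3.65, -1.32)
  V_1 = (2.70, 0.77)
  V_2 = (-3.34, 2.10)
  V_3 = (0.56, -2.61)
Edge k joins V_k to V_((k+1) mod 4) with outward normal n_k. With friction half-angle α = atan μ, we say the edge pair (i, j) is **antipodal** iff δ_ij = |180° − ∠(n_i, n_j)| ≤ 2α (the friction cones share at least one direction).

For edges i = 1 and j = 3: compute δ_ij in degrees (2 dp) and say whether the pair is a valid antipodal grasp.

δ = 35.08°, valid

α = atan 0.75 = 36.87°;  2α = 73.74°
edge 1: e_1 = (-6.04, +1.33);  n_1 = (+0.2150, +0.9766)
edge 3: e_3 = (+3.09, +1.29);  n_3 = (+0.3853, -0.9228)
∠(n_1, n_3) = 144.92°
δ = |180° − 144.92°| = 35.08°
35.08° ≤ 2α = 73.74°  →  valid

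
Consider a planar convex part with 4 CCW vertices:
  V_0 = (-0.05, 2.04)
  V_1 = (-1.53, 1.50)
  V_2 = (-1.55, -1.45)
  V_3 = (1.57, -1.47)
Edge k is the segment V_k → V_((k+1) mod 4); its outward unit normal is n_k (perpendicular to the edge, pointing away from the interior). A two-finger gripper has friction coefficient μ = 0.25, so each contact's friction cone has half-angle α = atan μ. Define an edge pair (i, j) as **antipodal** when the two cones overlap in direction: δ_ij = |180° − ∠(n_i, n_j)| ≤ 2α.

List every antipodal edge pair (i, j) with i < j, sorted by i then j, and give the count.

α = atan 0.25 = 14.04°;  2α = 28.07°
n_0 = (-0.3428, +0.9394)
n_1 = (-1.0000, +0.0068)
n_2 = (-0.0064, -1.0000)
n_3 = (+0.9080, +0.4191)
  (0,1): δ = 110.43°  ·
  (0,2): δ = 20.41°  ✓
  (0,3): δ = 94.73°  ·
  (1,2): δ = 89.98°  ·
  (1,3): δ = 25.16°  ✓
  (2,3): δ = 64.86°  ·
antipodal pairs: 2

count = 2; pairs: (0,2), (1,3)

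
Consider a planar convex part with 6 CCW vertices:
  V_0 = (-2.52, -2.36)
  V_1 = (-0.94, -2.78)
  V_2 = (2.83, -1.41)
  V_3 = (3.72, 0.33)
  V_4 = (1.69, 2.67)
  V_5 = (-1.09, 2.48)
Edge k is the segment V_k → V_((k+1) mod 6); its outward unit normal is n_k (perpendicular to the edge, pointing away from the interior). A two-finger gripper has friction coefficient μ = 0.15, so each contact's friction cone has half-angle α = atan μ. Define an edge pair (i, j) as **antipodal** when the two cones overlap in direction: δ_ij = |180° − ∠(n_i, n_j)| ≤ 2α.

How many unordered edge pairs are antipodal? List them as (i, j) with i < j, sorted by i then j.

α = atan 0.15 = 8.53°;  2α = 17.06°
n_0 = (-0.2569, -0.9664)
n_1 = (+0.3415, -0.9399)
n_2 = (+0.8903, -0.4554)
n_3 = (+0.7554, +0.6553)
n_4 = (-0.0682, +0.9977)
n_5 = (-0.9590, +0.2833)
  (0,1): δ = 145.14°  ·
  (0,2): δ = 102.20°  ·
  (0,3): δ = 34.17°  ·
  (0,4): δ = 18.80°  ·
  (0,5): δ = 88.43°  ·
  (1,2): δ = 137.06°  ·
  (1,3): δ = 69.03°  ·
  (1,4): δ = 16.06°  ✓
  (1,5): δ = 53.57°  ·
  (2,3): δ = 111.97°  ·
  (2,4): δ = 59.00°  ·
  (2,5): δ = 10.63°  ✓
  (3,4): δ = 127.03°  ·
  (3,5): δ = 57.40°  ·
  (4,5): δ = 110.37°  ·
antipodal pairs: 2

count = 2; pairs: (1,4), (2,5)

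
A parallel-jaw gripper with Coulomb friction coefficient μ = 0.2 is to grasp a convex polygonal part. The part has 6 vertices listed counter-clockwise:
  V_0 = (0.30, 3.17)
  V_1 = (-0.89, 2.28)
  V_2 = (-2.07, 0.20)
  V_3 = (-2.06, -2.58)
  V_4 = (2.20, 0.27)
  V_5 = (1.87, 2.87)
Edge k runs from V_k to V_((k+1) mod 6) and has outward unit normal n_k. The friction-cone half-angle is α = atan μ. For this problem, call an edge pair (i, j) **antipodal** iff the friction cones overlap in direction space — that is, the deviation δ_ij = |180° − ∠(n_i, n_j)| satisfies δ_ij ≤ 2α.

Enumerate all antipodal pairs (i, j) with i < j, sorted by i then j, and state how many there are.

count = 2; pairs: (0,3), (2,4)

α = atan 0.2 = 11.31°;  2α = 22.62°
n_0 = (-0.5989, +0.8008)
n_1 = (-0.8698, +0.4934)
n_2 = (-1.0000, -0.0036)
n_3 = (+0.5561, -0.8311)
n_4 = (+0.9920, +0.1259)
n_5 = (+0.1877, +0.9822)
  (0,1): δ = 156.36°  ·
  (0,2): δ = 126.59°  ·
  (0,3): δ = 3.01°  ✓
  (0,4): δ = 60.44°  ·
  (0,5): δ = 132.39°  ·
  (1,2): δ = 150.23°  ·
  (1,3): δ = 26.65°  ·
  (1,4): δ = 36.80°  ·
  (1,5): δ = 108.75°  ·
  (2,3): δ = 56.42°  ·
  (2,4): δ = 7.03°  ✓
  (2,5): δ = 78.98°  ·
  (3,4): δ = 116.55°  ·
  (3,5): δ = 44.60°  ·
  (4,5): δ = 108.05°  ·
antipodal pairs: 2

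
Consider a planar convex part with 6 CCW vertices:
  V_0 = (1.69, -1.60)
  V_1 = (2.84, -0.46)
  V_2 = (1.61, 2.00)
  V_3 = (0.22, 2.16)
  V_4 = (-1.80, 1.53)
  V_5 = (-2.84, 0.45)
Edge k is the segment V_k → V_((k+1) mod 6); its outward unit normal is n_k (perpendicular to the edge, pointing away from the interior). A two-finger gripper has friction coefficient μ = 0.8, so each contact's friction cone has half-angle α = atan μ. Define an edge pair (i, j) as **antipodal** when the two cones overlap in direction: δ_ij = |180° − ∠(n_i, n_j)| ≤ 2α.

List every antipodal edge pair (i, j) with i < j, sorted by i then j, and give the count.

α = atan 0.8 = 38.66°;  2α = 77.32°
n_0 = (+0.7040, -0.7102)
n_1 = (+0.8944, +0.4472)
n_2 = (+0.1144, +0.9934)
n_3 = (-0.2977, +0.9546)
n_4 = (-0.7203, +0.6936)
n_5 = (-0.4123, -0.9111)
  (0,1): δ = 108.18°  ·
  (0,2): δ = 51.32°  ✓
  (0,3): δ = 27.43°  ✓
  (0,4): δ = 1.33°  ✓
  (0,5): δ = 110.90°  ·
  (1,2): δ = 123.13°  ·
  (1,3): δ = 99.24°  ·
  (1,4): δ = 70.48°  ✓
  (1,5): δ = 39.09°  ✓
  (2,3): δ = 156.11°  ·
  (2,4): δ = 127.35°  ·
  (2,5): δ = 17.78°  ✓
  (3,4): δ = 151.24°  ·
  (3,5): δ = 41.67°  ✓
  (4,5): δ = 70.43°  ✓
antipodal pairs: 8

count = 8; pairs: (0,2), (0,3), (0,4), (1,4), (1,5), (2,5), (3,5), (4,5)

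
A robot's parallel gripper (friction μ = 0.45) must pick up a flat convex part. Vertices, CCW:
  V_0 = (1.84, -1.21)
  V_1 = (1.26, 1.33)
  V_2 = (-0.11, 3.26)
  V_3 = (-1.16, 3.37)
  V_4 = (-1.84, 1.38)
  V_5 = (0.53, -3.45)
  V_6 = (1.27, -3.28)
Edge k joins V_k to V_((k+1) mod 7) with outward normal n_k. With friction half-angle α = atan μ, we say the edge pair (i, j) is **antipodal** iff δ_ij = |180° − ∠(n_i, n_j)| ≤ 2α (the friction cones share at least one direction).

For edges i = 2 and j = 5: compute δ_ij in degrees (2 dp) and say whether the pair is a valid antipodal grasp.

δ = 18.92°, valid

α = atan 0.45 = 24.23°;  2α = 48.46°
edge 2: e_2 = (-1.05, +0.11);  n_2 = (+0.1042, +0.9946)
edge 5: e_5 = (+0.74, +0.17);  n_5 = (+0.2239, -0.9746)
∠(n_2, n_5) = 161.08°
δ = |180° − 161.08°| = 18.92°
18.92° ≤ 2α = 48.46°  →  valid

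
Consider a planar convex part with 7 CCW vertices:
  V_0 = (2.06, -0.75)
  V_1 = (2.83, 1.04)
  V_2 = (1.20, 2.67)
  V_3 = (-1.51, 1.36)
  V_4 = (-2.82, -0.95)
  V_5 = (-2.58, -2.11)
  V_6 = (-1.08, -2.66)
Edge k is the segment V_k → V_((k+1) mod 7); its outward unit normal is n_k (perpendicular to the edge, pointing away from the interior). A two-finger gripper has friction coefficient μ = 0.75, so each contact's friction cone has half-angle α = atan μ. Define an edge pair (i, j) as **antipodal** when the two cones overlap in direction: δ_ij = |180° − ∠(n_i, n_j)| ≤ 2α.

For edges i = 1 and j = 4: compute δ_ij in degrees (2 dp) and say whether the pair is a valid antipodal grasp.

δ = 33.31°, valid

α = atan 0.75 = 36.87°;  2α = 73.74°
edge 1: e_1 = (-1.63, +1.63);  n_1 = (+0.7071, +0.7071)
edge 4: e_4 = (+0.24, -1.16);  n_4 = (-0.9793, -0.2026)
∠(n_1, n_4) = 146.69°
δ = |180° − 146.69°| = 33.31°
33.31° ≤ 2α = 73.74°  →  valid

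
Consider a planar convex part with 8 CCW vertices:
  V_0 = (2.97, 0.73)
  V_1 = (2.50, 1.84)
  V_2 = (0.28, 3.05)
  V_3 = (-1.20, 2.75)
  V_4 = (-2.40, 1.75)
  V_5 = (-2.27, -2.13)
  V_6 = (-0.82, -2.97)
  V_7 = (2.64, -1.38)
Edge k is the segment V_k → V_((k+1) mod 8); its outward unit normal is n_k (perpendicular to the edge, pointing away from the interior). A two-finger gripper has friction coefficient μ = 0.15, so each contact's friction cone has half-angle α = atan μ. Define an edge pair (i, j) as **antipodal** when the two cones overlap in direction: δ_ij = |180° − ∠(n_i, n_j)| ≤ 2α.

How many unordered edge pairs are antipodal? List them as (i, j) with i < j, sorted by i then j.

count = 4; pairs: (1,5), (2,6), (3,6), (4,7)

α = atan 0.15 = 8.53°;  2α = 17.06°
n_0 = (+0.9209, +0.3899)
n_1 = (+0.4786, +0.8780)
n_2 = (-0.1987, +0.9801)
n_3 = (-0.6402, +0.7682)
n_4 = (-0.9994, -0.0335)
n_5 = (-0.5013, -0.8653)
n_6 = (+0.4176, -0.9086)
n_7 = (+0.9880, -0.1545)
  (0,1): δ = 141.54°  ·
  (0,2): δ = 101.49°  ·
  (0,3): δ = 73.14°  ·
  (0,4): δ = 21.03°  ·
  (0,5): δ = 36.97°  ·
  (0,6): δ = 91.73°  ·
  (0,7): δ = 148.16°  ·
  (1,2): δ = 139.95°  ·
  (1,3): δ = 111.60°  ·
  (1,4): δ = 59.49°  ·
  (1,5): δ = 1.49°  ✓
  (1,6): δ = 53.27°  ·
  (1,7): δ = 109.70°  ·
  (2,3): δ = 151.65°  ·
  (2,4): δ = 99.54°  ·
  (2,5): δ = 41.54°  ·
  (2,6): δ = 13.22°  ✓
  (2,7): δ = 69.65°  ·
  (3,4): δ = 127.89°  ·
  (3,5): δ = 69.89°  ·
  (3,6): δ = 15.13°  ✓
  (3,7): δ = 41.31°  ·
  (4,5): δ = 122.00°  ·
  (4,6): δ = 67.24°  ·
  (4,7): δ = 10.81°  ✓
  (5,6): δ = 125.24°  ·
  (5,7): δ = 68.80°  ·
  (6,7): δ = 123.57°  ·
antipodal pairs: 4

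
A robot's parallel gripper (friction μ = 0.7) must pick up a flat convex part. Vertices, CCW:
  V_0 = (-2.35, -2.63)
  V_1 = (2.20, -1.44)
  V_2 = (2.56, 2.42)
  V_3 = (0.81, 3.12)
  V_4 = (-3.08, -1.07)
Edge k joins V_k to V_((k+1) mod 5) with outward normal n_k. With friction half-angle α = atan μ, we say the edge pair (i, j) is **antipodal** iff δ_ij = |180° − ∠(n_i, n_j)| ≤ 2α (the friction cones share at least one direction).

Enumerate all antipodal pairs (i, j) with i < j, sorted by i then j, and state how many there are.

count = 5; pairs: (0,2), (0,3), (1,3), (1,4), (2,4)

α = atan 0.7 = 34.99°;  2α = 69.98°
n_0 = (+0.2530, -0.9675)
n_1 = (+0.9957, -0.0929)
n_2 = (+0.3714, +0.9285)
n_3 = (-0.7329, +0.6804)
n_4 = (-0.9057, -0.4238)
  (0,1): δ = 109.98°  ·
  (0,2): δ = 36.46°  ✓
  (0,3): δ = 32.47°  ✓
  (0,4): δ = 100.42°  ·
  (1,2): δ = 106.47°  ·
  (1,3): δ = 37.55°  ✓
  (1,4): δ = 30.41°  ✓
  (2,3): δ = 111.07°  ·
  (2,4): δ = 43.12°  ✓
  (3,4): δ = 112.05°  ·
antipodal pairs: 5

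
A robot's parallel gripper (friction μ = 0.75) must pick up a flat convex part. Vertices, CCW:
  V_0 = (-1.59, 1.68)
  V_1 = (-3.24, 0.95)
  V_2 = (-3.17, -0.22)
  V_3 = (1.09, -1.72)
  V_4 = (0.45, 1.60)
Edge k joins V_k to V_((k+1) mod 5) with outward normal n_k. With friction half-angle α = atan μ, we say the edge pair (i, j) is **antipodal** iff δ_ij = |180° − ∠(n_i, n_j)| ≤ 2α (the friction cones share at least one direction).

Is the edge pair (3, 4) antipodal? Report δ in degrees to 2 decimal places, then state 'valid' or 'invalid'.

α = atan 0.75 = 36.87°;  2α = 73.74°
edge 3: e_3 = (-0.64, +3.32);  n_3 = (+0.9819, +0.1893)
edge 4: e_4 = (-2.04, +0.08);  n_4 = (+0.0392, +0.9992)
∠(n_3, n_4) = 76.84°
δ = |180° − 76.84°| = 103.16°
103.16° > 2α = 73.74°  →  invalid

δ = 103.16°, invalid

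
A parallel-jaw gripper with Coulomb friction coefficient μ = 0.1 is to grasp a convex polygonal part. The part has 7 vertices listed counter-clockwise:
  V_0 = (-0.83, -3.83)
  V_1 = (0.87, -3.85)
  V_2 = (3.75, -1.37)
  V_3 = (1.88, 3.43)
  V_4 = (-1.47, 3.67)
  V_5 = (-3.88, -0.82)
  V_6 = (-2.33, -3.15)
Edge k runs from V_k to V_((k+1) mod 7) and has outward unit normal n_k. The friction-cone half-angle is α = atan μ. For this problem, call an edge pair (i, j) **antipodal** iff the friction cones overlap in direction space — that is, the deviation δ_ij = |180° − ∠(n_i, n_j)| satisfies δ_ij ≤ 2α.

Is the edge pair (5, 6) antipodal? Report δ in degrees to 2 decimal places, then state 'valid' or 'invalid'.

δ = 148.02°, invalid

α = atan 0.1 = 5.71°;  2α = 11.42°
edge 5: e_5 = (+1.55, -2.33);  n_5 = (-0.8326, -0.5539)
edge 6: e_6 = (+1.50, -0.68);  n_6 = (-0.4129, -0.9108)
∠(n_5, n_6) = 31.98°
δ = |180° − 31.98°| = 148.02°
148.02° > 2α = 11.42°  →  invalid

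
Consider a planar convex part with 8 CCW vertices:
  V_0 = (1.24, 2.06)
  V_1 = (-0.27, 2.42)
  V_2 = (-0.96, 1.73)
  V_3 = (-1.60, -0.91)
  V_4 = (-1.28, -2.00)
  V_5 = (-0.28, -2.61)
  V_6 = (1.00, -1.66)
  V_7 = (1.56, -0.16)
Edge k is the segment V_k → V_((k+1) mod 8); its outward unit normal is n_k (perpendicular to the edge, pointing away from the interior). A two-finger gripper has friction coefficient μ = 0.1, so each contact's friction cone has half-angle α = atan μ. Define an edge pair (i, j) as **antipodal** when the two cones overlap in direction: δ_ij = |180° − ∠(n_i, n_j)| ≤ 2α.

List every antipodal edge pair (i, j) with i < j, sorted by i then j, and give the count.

count = 3; pairs: (1,5), (2,6), (3,7)

α = atan 0.1 = 5.71°;  2α = 11.42°
n_0 = (+0.2319, +0.9727)
n_1 = (-0.7071, +0.7071)
n_2 = (-0.9719, +0.2356)
n_3 = (-0.9595, -0.2817)
n_4 = (-0.5208, -0.8537)
n_5 = (+0.5960, -0.8030)
n_6 = (+0.9368, -0.3498)
n_7 = (+0.9898, +0.1427)
  (0,1): δ = 121.59°  ·
  (0,2): δ = 90.22°  ·
  (0,3): δ = 60.23°  ·
  (0,4): δ = 17.97°  ·
  (0,5): δ = 49.99°  ·
  (0,6): δ = 82.94°  ·
  (0,7): δ = 111.61°  ·
  (1,2): δ = 148.63°  ·
  (1,3): δ = 118.64°  ·
  (1,4): δ = 76.38°  ·
  (1,5): δ = 8.42°  ✓
  (1,6): δ = 24.53°  ·
  (1,7): δ = 53.20°  ·
  (2,3): δ = 150.01°  ·
  (2,4): δ = 107.76°  ·
  (2,5): δ = 39.79°  ·
  (2,6): δ = 6.85°  ✓
  (2,7): δ = 21.83°  ·
  (3,4): δ = 137.74°  ·
  (3,5): δ = 69.78°  ·
  (3,6): δ = 36.83°  ·
  (3,7): δ = 8.16°  ✓
  (4,5): δ = 112.03°  ·
  (4,6): δ = 79.09°  ·
  (4,7): δ = 50.41°  ·
  (5,6): δ = 147.05°  ·
  (5,7): δ = 118.38°  ·
  (6,7): δ = 151.33°  ·
antipodal pairs: 3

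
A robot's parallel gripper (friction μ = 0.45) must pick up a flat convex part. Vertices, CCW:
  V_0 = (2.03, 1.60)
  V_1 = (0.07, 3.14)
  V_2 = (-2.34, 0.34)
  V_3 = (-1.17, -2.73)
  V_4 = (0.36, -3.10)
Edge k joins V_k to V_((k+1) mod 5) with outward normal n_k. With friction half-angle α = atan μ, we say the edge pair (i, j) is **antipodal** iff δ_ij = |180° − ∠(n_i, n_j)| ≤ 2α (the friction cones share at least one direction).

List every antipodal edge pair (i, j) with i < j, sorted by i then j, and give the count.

count = 4; pairs: (0,2), (0,3), (1,4), (2,4)

α = atan 0.45 = 24.23°;  2α = 48.46°
n_0 = (+0.6178, +0.7863)
n_1 = (-0.7579, +0.6524)
n_2 = (-0.9344, -0.3561)
n_3 = (-0.2351, -0.9720)
n_4 = (+0.9423, -0.3348)
  (0,1): δ = 92.56°  ·
  (0,2): δ = 30.98°  ✓
  (0,3): δ = 24.56°  ✓
  (0,4): δ = 108.60°  ·
  (1,2): δ = 118.42°  ·
  (1,3): δ = 62.88°  ·
  (1,4): δ = 21.16°  ✓
  (2,3): δ = 124.46°  ·
  (2,4): δ = 40.42°  ✓
  (3,4): δ = 95.97°  ·
antipodal pairs: 4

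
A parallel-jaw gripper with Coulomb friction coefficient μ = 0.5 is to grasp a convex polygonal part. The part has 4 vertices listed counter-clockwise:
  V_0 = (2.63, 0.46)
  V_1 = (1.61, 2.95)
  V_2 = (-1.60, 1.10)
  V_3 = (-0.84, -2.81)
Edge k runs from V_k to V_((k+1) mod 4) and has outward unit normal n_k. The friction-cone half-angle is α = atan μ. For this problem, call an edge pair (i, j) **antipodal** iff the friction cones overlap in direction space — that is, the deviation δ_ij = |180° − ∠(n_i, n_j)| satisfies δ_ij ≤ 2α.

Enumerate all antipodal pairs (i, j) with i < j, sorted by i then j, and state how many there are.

α = atan 0.5 = 26.57°;  2α = 53.13°
n_0 = (+0.9254, +0.3791)
n_1 = (-0.4993, +0.8664)
n_2 = (-0.9816, -0.1908)
n_3 = (+0.6858, -0.7278)
  (0,1): δ = 82.32°  ·
  (0,2): δ = 11.28°  ✓
  (0,3): δ = 111.02°  ·
  (1,2): δ = 108.96°  ·
  (1,3): δ = 13.34°  ✓
  (2,3): δ = 57.70°  ·
antipodal pairs: 2

count = 2; pairs: (0,2), (1,3)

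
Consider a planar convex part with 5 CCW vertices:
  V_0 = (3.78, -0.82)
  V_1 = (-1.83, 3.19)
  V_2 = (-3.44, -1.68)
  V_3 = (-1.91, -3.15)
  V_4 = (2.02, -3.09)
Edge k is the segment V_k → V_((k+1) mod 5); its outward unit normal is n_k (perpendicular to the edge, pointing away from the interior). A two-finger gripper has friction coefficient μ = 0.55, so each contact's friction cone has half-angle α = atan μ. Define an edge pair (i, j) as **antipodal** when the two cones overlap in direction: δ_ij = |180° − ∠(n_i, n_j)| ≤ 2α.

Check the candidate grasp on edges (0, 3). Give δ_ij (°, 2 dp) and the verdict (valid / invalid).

δ = 36.43°, valid

α = atan 0.55 = 28.81°;  2α = 57.62°
edge 0: e_0 = (-5.61, +4.01);  n_0 = (+0.5815, +0.8135)
edge 3: e_3 = (+3.93, +0.06);  n_3 = (+0.0153, -0.9999)
∠(n_0, n_3) = 143.57°
δ = |180° − 143.57°| = 36.43°
36.43° ≤ 2α = 57.62°  →  valid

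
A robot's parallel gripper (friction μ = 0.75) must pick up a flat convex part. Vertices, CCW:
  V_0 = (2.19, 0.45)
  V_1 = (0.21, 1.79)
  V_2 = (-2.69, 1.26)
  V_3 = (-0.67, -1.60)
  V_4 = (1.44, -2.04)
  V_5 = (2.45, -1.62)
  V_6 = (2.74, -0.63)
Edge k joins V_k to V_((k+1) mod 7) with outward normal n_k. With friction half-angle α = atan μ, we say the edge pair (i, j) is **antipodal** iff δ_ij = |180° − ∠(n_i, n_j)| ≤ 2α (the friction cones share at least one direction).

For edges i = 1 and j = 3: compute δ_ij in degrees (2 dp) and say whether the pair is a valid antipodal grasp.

δ = 22.14°, valid

α = atan 0.75 = 36.87°;  2α = 73.74°
edge 1: e_1 = (-2.90, -0.53);  n_1 = (-0.1798, +0.9837)
edge 3: e_3 = (+2.11, -0.44);  n_3 = (-0.2041, -0.9789)
∠(n_1, n_3) = 157.86°
δ = |180° − 157.86°| = 22.14°
22.14° ≤ 2α = 73.74°  →  valid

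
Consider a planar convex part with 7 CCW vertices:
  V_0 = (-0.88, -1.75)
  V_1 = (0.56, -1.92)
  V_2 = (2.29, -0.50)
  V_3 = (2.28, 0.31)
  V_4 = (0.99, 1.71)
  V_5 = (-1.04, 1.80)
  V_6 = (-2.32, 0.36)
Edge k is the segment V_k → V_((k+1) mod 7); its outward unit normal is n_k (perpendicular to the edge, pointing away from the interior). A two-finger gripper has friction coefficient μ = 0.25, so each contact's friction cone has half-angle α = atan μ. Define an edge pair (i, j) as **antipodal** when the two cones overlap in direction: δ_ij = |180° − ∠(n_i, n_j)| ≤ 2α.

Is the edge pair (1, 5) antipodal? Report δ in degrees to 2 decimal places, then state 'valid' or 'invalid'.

α = atan 0.25 = 14.04°;  2α = 28.07°
edge 1: e_1 = (+1.73, +1.42);  n_1 = (+0.6345, -0.7730)
edge 5: e_5 = (-1.28, -1.44);  n_5 = (-0.7474, +0.6644)
∠(n_1, n_5) = 171.01°
δ = |180° − 171.01°| = 8.99°
8.99° ≤ 2α = 28.07°  →  valid

δ = 8.99°, valid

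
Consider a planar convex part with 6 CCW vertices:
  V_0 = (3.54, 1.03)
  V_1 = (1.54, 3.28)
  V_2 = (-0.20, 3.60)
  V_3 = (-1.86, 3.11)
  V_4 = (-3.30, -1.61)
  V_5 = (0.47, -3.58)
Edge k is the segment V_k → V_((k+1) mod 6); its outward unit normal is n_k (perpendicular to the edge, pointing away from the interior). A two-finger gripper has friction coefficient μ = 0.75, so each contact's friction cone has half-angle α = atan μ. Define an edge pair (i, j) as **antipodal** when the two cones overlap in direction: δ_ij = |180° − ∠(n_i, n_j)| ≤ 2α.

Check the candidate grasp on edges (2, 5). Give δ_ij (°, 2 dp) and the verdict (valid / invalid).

α = atan 0.75 = 36.87°;  2α = 73.74°
edge 2: e_2 = (-1.66, -0.49);  n_2 = (-0.2831, +0.9591)
edge 5: e_5 = (+3.07, +4.61);  n_5 = (+0.8323, -0.5543)
∠(n_2, n_5) = 140.11°
δ = |180° − 140.11°| = 39.89°
39.89° ≤ 2α = 73.74°  →  valid

δ = 39.89°, valid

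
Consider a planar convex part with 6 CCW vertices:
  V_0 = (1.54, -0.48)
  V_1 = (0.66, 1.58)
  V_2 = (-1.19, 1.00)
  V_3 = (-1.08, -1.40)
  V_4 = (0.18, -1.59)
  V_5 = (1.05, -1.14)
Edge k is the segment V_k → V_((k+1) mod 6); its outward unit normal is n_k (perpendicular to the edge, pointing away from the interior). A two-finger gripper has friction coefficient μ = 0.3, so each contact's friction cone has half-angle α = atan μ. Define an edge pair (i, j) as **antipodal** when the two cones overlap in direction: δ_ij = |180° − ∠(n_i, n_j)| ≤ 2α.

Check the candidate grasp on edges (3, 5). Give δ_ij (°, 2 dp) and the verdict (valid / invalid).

δ = 118.02°, invalid

α = atan 0.3 = 16.70°;  2α = 33.40°
edge 3: e_3 = (+1.26, -0.19);  n_3 = (-0.1491, -0.9888)
edge 5: e_5 = (+0.49, +0.66);  n_5 = (+0.8029, -0.5961)
∠(n_3, n_5) = 61.98°
δ = |180° − 61.98°| = 118.02°
118.02° > 2α = 33.40°  →  invalid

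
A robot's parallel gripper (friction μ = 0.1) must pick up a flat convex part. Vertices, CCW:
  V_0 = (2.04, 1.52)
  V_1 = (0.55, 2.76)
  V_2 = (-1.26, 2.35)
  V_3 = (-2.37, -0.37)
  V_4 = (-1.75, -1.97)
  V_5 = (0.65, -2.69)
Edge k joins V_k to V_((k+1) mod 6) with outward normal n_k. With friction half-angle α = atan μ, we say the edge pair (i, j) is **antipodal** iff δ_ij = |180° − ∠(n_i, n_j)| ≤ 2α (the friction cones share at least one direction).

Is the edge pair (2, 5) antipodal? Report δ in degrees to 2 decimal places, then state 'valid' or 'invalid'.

δ = 3.93°, valid

α = atan 0.1 = 5.71°;  2α = 11.42°
edge 2: e_2 = (-1.11, -2.72);  n_2 = (-0.9259, +0.3778)
edge 5: e_5 = (+1.39, +4.21);  n_5 = (+0.9496, -0.3135)
∠(n_2, n_5) = 176.07°
δ = |180° − 176.07°| = 3.93°
3.93° ≤ 2α = 11.42°  →  valid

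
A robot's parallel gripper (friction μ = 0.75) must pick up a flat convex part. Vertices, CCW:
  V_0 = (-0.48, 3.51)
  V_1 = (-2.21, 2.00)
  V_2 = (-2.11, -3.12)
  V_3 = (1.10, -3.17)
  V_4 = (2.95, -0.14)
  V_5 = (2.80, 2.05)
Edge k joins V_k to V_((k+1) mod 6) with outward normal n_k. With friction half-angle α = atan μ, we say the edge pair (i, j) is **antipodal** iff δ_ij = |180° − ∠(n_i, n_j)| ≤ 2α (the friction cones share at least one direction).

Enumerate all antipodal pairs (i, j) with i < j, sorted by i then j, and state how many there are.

count = 7; pairs: (0,2), (0,3), (0,4), (1,3), (1,4), (1,5), (2,5)

α = atan 0.75 = 36.87°;  2α = 73.74°
n_0 = (-0.6576, +0.7534)
n_1 = (-0.9998, -0.0195)
n_2 = (-0.0156, -0.9999)
n_3 = (+0.8535, -0.5211)
n_4 = (+0.9977, +0.0683)
n_5 = (+0.4067, +0.9136)
  (0,1): δ = 130.00°  ·
  (0,2): δ = 42.01°  ✓
  (0,3): δ = 17.48°  ✓
  (0,4): δ = 52.80°  ✓
  (0,5): δ = 114.89°  ·
  (1,2): δ = 92.01°  ·
  (1,3): δ = 32.53°  ✓
  (1,4): δ = 2.80°  ✓
  (1,5): δ = 64.89°  ✓
  (2,3): δ = 120.51°  ·
  (2,4): δ = 85.19°  ·
  (2,5): δ = 23.10°  ✓
  (3,4): δ = 144.68°  ·
  (3,5): δ = 82.59°  ·
  (4,5): δ = 117.91°  ·
antipodal pairs: 7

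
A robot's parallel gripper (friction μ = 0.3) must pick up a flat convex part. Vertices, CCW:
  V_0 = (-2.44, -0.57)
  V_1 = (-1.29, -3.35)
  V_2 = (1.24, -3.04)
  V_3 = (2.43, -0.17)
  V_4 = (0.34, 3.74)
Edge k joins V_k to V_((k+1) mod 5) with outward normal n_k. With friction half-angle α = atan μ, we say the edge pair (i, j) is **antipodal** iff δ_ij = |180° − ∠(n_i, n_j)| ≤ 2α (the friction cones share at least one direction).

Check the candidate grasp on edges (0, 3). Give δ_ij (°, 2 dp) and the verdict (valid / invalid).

α = atan 0.3 = 16.70°;  2α = 33.40°
edge 0: e_0 = (+1.15, -2.78);  n_0 = (-0.9241, -0.3823)
edge 3: e_3 = (-2.09, +3.91);  n_3 = (+0.8819, +0.4714)
∠(n_0, n_3) = 174.35°
δ = |180° − 174.35°| = 5.65°
5.65° ≤ 2α = 33.40°  →  valid

δ = 5.65°, valid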